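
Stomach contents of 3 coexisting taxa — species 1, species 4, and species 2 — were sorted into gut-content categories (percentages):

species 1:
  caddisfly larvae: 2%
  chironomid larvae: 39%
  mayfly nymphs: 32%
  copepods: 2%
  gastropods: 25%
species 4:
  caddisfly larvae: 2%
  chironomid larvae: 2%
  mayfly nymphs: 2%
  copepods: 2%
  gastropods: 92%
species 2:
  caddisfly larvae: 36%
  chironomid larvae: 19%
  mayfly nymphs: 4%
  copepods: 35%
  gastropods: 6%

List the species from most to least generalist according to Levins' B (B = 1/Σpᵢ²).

Convert percentages to proportions (divide by 100).
Σp_1ᵢ² = 0.02² + 0.39² + 0.32² + 0.02² + 0.25² = 0.0004 + 0.1521 + 0.1024 + 0.0004 + 0.0625 = 0.3178
B_1 = 1 / 0.3178 = 3.1466
Σp_4ᵢ² = 0.02² + 0.02² + 0.02² + 0.02² + 0.92² = 0.0004 + 0.0004 + 0.0004 + 0.0004 + 0.8464 = 0.8480
B_4 = 1 / 0.8480 = 1.1792
Σp_2ᵢ² = 0.36² + 0.19² + 0.04² + 0.35² + 0.06² = 0.1296 + 0.0361 + 0.0016 + 0.1225 + 0.0036 = 0.2934
B_2 = 1 / 0.2934 = 3.4083
Ranking by B (broadest → narrowest): species 2 (3.41) > species 1 (3.15) > species 4 (1.18)

species 2 > species 1 > species 4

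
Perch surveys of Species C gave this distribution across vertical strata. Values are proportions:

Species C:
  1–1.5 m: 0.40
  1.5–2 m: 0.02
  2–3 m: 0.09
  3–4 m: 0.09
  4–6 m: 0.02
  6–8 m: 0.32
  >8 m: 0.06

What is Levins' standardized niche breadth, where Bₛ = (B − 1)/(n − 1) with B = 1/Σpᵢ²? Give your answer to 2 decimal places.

Σpᵢ² = 0.40² + 0.02² + 0.09² + 0.09² + 0.02² + 0.32² + 0.06² = 0.1600 + 0.0004 + 0.0081 + 0.0081 + 0.0004 + 0.1024 + 0.0036 = 0.2830
B = 1 / 0.2830 = 3.5336
Bₛ = (B − 1)/(n − 1) = (3.5336 − 1)/(7 − 1) = 2.5336/6 = 0.4223

0.42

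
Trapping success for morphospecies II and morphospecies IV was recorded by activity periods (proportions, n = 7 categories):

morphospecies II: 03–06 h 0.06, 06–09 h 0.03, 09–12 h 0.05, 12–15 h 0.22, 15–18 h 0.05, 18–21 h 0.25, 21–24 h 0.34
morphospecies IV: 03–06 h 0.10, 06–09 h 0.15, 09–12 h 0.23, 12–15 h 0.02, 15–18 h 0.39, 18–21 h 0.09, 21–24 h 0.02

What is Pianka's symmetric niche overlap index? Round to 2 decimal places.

0.31

Σ p₁ᵢp₂ᵢ = 0.0060 + 0.0045 + 0.0115 + 0.0044 + 0.0195 + 0.0225 + 0.0068 = 0.0752
Σp_1ᵢ² = 0.06² + 0.03² + 0.05² + 0.22² + 0.05² + 0.25² + 0.34² = 0.0036 + 0.0009 + 0.0025 + 0.0484 + 0.0025 + 0.0625 + 0.1156 = 0.2360
Σp_2ᵢ² = 0.10² + 0.15² + 0.23² + 0.02² + 0.39² + 0.09² + 0.02² = 0.0100 + 0.0225 + 0.0529 + 0.0004 + 0.1521 + 0.0081 + 0.0004 = 0.2464
O = 0.0752 / √(0.2360 × 0.2464) = 0.0752 / 0.24114 = 0.3119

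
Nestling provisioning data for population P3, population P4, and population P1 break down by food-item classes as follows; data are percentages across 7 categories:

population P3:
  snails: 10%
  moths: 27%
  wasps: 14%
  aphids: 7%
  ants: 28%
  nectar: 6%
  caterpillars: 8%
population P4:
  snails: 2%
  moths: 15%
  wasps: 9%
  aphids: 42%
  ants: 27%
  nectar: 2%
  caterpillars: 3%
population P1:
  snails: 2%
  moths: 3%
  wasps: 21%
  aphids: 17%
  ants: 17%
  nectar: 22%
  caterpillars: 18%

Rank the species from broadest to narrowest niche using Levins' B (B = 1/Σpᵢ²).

Convert percentages to proportions (divide by 100).
Σp_P3ᵢ² = 0.10² + 0.27² + 0.14² + 0.07² + 0.28² + 0.06² + 0.08² = 0.0100 + 0.0729 + 0.0196 + 0.0049 + 0.0784 + 0.0036 + 0.0064 = 0.1958
B_P3 = 1 / 0.1958 = 5.1073
Σp_P4ᵢ² = 0.02² + 0.15² + 0.09² + 0.42² + 0.27² + 0.02² + 0.03² = 0.0004 + 0.0225 + 0.0081 + 0.1764 + 0.0729 + 0.0004 + 0.0009 = 0.2816
B_P4 = 1 / 0.2816 = 3.5511
Σp_P1ᵢ² = 0.02² + 0.03² + 0.21² + 0.17² + 0.17² + 0.22² + 0.18² = 0.0004 + 0.0009 + 0.0441 + 0.0289 + 0.0289 + 0.0484 + 0.0324 = 0.1840
B_P1 = 1 / 0.1840 = 5.4348
Ranking by B (broadest → narrowest): population P1 (5.43) > population P3 (5.11) > population P4 (3.55)

population P1 > population P3 > population P4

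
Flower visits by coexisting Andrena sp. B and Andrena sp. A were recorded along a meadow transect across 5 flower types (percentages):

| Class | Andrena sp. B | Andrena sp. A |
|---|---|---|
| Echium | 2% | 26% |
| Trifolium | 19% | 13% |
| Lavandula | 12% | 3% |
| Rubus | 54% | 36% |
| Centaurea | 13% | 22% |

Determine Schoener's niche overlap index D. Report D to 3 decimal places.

Convert percentages to proportions (divide by 100).
Σ|p₁ᵢ − p₂ᵢ| = 0.24 + 0.06 + 0.09 + 0.18 + 0.09 = 0.66
D = 1 − ½ × 0.66 = 1 − 0.330 = 0.67000

0.670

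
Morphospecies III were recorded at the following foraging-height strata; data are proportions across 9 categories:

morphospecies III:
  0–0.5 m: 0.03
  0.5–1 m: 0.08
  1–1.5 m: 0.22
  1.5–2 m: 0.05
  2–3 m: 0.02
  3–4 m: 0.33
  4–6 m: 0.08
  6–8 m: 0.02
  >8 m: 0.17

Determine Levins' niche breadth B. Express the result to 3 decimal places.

4.921

Σpᵢ² = 0.03² + 0.08² + 0.22² + 0.05² + 0.02² + 0.33² + 0.08² + 0.02² + 0.17² = 0.0009 + 0.0064 + 0.0484 + 0.0025 + 0.0004 + 0.1089 + 0.0064 + 0.0004 + 0.0289 = 0.2032
B = 1 / 0.2032 = 4.92126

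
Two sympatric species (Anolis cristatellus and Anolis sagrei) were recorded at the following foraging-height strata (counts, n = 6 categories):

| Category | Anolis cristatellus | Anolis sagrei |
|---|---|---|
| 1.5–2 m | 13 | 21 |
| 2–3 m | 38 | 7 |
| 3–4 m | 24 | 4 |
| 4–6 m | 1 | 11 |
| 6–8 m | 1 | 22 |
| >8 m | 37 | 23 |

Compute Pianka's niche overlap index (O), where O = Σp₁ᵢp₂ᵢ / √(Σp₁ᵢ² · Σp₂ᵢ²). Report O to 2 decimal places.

0.63

Proportions for Anolis cristatellus (n=114): 13/114=0.1140, 38/114=0.3333, 24/114=0.2105, 1/114=0.0088, 1/114=0.0088, 37/114=0.3246
Proportions for Anolis sagrei (n=88): 21/88=0.2386, 7/88=0.0795, 4/88=0.0455, 11/88=0.1250, 22/88=0.2500, 23/88=0.2614
Σ p₁ᵢp₂ᵢ = 0.027200 + 0.026497 + 0.009578 + 0.001100 + 0.002200 + 0.084850 = 0.151425
Σp_1ᵢ² = 0.1140² + 0.3333² + 0.2105² + 0.0088² + 0.0088² + 0.3246² = 0.012996 + 0.111089 + 0.044310 + 0.000077 + 0.000077 + 0.105365 = 0.273914
Σp_2ᵢ² = 0.2386² + 0.0795² + 0.0455² + 0.1250² + 0.2500² + 0.2614² = 0.056930 + 0.006320 + 0.002070 + 0.015625 + 0.062500 + 0.068330 = 0.211775
O = 0.151425 / √(0.273914 × 0.211775) = 0.151425 / 0.2408488 = 0.6287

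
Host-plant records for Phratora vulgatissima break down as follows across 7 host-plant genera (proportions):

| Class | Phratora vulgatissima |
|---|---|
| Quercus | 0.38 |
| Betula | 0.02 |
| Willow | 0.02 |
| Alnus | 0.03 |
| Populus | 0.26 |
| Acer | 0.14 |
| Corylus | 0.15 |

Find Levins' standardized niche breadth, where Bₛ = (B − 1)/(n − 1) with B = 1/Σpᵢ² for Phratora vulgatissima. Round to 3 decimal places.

Σpᵢ² = 0.38² + 0.02² + 0.02² + 0.03² + 0.26² + 0.14² + 0.15² = 0.1444 + 0.0004 + 0.0004 + 0.0009 + 0.0676 + 0.0196 + 0.0225 = 0.2558
B = 1 / 0.2558 = 3.90930
Bₛ = (B − 1)/(n − 1) = (3.90930 − 1)/(7 − 1) = 2.90930/6 = 0.48488

0.485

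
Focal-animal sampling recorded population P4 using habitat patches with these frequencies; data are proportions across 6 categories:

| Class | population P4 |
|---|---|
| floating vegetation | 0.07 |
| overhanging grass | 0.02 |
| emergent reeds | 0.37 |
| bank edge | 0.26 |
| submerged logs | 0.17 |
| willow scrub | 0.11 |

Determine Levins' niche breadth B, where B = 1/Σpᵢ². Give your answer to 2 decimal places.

Σpᵢ² = 0.07² + 0.02² + 0.37² + 0.26² + 0.17² + 0.11² = 0.0049 + 0.0004 + 0.1369 + 0.0676 + 0.0289 + 0.0121 = 0.2508
B = 1 / 0.2508 = 3.9872

3.99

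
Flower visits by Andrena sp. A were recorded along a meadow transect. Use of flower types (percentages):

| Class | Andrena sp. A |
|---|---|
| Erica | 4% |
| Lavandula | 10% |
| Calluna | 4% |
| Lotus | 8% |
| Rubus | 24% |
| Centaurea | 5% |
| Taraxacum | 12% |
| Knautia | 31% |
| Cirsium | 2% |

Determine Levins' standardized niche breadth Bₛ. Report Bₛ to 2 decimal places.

0.53

Convert percentages to proportions (divide by 100).
Σpᵢ² = 0.04² + 0.10² + 0.04² + 0.08² + 0.24² + 0.05² + 0.12² + 0.31² + 0.02² = 0.0016 + 0.0100 + 0.0016 + 0.0064 + 0.0576 + 0.0025 + 0.0144 + 0.0961 + 0.0004 = 0.1906
B = 1 / 0.1906 = 5.2466
Bₛ = (B − 1)/(n − 1) = (5.2466 − 1)/(9 − 1) = 4.2466/8 = 0.5308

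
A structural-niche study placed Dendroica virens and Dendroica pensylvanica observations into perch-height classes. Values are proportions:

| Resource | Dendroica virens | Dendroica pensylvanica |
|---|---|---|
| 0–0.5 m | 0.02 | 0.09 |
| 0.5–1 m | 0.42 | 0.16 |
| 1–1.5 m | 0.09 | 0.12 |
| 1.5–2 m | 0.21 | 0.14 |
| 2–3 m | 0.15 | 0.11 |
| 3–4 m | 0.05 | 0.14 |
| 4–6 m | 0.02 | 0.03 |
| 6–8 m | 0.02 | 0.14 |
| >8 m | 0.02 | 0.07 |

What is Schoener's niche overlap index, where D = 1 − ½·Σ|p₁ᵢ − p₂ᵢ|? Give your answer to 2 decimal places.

Σ|p₁ᵢ − p₂ᵢ| = 0.07 + 0.26 + 0.03 + 0.07 + 0.04 + 0.09 + 0.01 + 0.12 + 0.05 = 0.74
D = 1 − ½ × 0.74 = 1 − 0.370 = 0.6300

0.63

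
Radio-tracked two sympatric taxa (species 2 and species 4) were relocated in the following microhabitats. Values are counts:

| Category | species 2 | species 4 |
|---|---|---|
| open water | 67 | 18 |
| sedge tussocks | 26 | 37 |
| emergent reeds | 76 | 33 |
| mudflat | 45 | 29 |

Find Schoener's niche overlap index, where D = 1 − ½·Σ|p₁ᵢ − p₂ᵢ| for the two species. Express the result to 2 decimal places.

0.77

Proportions for species 2 (n=214): 67/214=0.3131, 26/214=0.1215, 76/214=0.3551, 45/214=0.2103
Proportions for species 4 (n=117): 18/117=0.1538, 37/117=0.3162, 33/117=0.2821, 29/117=0.2479
Σ|p₁ᵢ − p₂ᵢ| = 0.1593 + 0.1947 + 0.0730 + 0.0376 = 0.4646
D = 1 − ½ × 0.4646 = 1 − 0.23230 = 0.76770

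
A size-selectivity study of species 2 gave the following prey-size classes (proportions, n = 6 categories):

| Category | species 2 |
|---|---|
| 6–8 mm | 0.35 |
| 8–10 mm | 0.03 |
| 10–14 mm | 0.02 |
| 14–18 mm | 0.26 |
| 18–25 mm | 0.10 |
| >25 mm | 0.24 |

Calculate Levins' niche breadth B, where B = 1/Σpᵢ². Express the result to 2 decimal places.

3.86

Σpᵢ² = 0.35² + 0.03² + 0.02² + 0.26² + 0.10² + 0.24² = 0.1225 + 0.0009 + 0.0004 + 0.0676 + 0.0100 + 0.0576 = 0.2590
B = 1 / 0.2590 = 3.8610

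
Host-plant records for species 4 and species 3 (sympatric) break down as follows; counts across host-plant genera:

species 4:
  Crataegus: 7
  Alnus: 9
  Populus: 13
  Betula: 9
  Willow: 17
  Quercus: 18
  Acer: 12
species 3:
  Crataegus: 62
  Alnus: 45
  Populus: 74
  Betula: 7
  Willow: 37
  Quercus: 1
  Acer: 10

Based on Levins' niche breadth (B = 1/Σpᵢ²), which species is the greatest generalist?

Proportions for species 4 (n=85): 7/85=0.0824, 9/85=0.1059, 13/85=0.1529, 9/85=0.1059, 17/85=0.2000, 18/85=0.2118, 12/85=0.1412
Proportions for species 3 (n=236): 62/236=0.2627, 45/236=0.1907, 74/236=0.3136, 7/236=0.0297, 37/236=0.1568, 1/236=0.0042, 10/236=0.0424
Σp_4ᵢ² = 0.0824² + 0.1059² + 0.1529² + 0.1059² + 0.2000² + 0.2118² + 0.1412² = 0.006790 + 0.011215 + 0.023378 + 0.011215 + 0.040000 + 0.044859 + 0.019937 = 0.157394
B_4 = 1 / 0.157394 = 6.3535
Σp_3ᵢ² = 0.2627² + 0.1907² + 0.3136² + 0.0297² + 0.1568² + 0.0042² + 0.0424² = 0.069011 + 0.036366 + 0.098345 + 0.000882 + 0.024586 + 0.000018 + 0.001798 = 0.231006
B_3 = 1 / 0.231006 = 4.3289
Highest B → broadest niche (most generalist): species 4 (B = 6.35).

species 4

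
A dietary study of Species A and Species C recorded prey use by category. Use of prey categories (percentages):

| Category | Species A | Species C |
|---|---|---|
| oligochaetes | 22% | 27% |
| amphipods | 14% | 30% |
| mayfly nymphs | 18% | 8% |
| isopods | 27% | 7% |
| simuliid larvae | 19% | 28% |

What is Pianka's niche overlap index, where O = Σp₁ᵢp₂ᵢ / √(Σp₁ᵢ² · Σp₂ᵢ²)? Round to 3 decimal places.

0.817

Convert percentages to proportions (divide by 100).
Σ p₁ᵢp₂ᵢ = 0.0594 + 0.0420 + 0.0144 + 0.0189 + 0.0532 = 0.1879
Σp_1ᵢ² = 0.22² + 0.14² + 0.18² + 0.27² + 0.19² = 0.0484 + 0.0196 + 0.0324 + 0.0729 + 0.0361 = 0.2094
Σp_2ᵢ² = 0.27² + 0.30² + 0.08² + 0.07² + 0.28² = 0.0729 + 0.0900 + 0.0064 + 0.0049 + 0.0784 = 0.2526
O = 0.1879 / √(0.2094 × 0.2526) = 0.1879 / 0.229988 = 0.81700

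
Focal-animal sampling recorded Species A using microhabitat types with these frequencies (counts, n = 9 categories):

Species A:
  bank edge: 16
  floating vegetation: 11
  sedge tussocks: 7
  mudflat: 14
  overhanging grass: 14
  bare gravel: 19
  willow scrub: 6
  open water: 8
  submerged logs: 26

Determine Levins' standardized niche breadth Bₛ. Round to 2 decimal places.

Proportions for Species A (n=121): 16/121=0.1322, 11/121=0.0909, 7/121=0.0579, 14/121=0.1157, 14/121=0.1157, 19/121=0.1570, 6/121=0.0496, 8/121=0.0661, 26/121=0.2149
Σpᵢ² = 0.1322² + 0.0909² + 0.0579² + 0.1157² + 0.1157² + 0.1570² + 0.0496² + 0.0661² + 0.2149² = 0.017477 + 0.008263 + 0.003352 + 0.013386 + 0.013386 + 0.024649 + 0.002460 + 0.004369 + 0.046182 = 0.133524
B = 1 / 0.133524 = 7.4893
Bₛ = (B − 1)/(n − 1) = (7.4893 − 1)/(9 − 1) = 6.4893/8 = 0.8112

0.81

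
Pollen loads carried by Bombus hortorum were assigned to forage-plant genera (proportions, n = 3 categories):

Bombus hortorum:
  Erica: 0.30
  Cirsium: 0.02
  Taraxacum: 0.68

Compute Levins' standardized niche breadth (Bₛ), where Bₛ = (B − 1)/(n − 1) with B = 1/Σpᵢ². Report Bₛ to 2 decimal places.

Σpᵢ² = 0.30² + 0.02² + 0.68² = 0.0900 + 0.0004 + 0.4624 = 0.5528
B = 1 / 0.5528 = 1.8090
Bₛ = (B − 1)/(n − 1) = (1.8090 − 1)/(3 − 1) = 0.8090/2 = 0.4045

0.40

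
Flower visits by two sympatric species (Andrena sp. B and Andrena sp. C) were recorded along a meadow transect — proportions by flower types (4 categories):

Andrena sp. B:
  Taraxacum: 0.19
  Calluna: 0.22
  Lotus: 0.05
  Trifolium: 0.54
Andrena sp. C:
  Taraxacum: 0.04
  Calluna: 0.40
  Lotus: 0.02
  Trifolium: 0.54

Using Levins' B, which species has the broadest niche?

Andrena sp. B

Σp_Bᵢ² = 0.19² + 0.22² + 0.05² + 0.54² = 0.0361 + 0.0484 + 0.0025 + 0.2916 = 0.3786
B_B = 1 / 0.3786 = 2.6413
Σp_Cᵢ² = 0.04² + 0.40² + 0.02² + 0.54² = 0.0016 + 0.1600 + 0.0004 + 0.2916 = 0.4536
B_C = 1 / 0.4536 = 2.2046
Highest B → broadest niche (most generalist): Andrena sp. B (B = 2.64).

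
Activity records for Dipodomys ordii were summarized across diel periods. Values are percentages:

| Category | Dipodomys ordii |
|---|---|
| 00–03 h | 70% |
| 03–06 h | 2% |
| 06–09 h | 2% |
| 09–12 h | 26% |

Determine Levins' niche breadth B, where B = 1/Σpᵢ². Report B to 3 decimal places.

1.791

Convert percentages to proportions (divide by 100).
Σpᵢ² = 0.70² + 0.02² + 0.02² + 0.26² = 0.4900 + 0.0004 + 0.0004 + 0.0676 = 0.5584
B = 1 / 0.5584 = 1.79083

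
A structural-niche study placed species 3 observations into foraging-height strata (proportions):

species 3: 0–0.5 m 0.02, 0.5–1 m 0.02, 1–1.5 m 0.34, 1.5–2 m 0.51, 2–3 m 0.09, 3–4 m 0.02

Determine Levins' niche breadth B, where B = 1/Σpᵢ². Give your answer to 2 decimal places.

Σpᵢ² = 0.02² + 0.02² + 0.34² + 0.51² + 0.09² + 0.02² = 0.0004 + 0.0004 + 0.1156 + 0.2601 + 0.0081 + 0.0004 = 0.3850
B = 1 / 0.3850 = 2.5974

2.60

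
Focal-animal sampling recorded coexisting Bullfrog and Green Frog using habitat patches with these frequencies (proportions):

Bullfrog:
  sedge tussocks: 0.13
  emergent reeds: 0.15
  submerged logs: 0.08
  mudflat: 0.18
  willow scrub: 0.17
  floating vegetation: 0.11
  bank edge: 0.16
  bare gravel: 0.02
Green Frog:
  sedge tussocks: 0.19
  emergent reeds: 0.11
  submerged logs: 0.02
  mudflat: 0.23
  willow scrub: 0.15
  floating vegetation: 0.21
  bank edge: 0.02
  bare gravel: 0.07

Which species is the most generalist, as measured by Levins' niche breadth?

Σp_Bullᵢ² = 0.13² + 0.15² + 0.08² + 0.18² + 0.17² + 0.11² + 0.16² + 0.02² = 0.0169 + 0.0225 + 0.0064 + 0.0324 + 0.0289 + 0.0121 + 0.0256 + 0.0004 = 0.1452
B_Bull = 1 / 0.1452 = 6.8871
Σp_Frogᵢ² = 0.19² + 0.11² + 0.02² + 0.23² + 0.15² + 0.21² + 0.02² + 0.07² = 0.0361 + 0.0121 + 0.0004 + 0.0529 + 0.0225 + 0.0441 + 0.0004 + 0.0049 = 0.1734
B_Frog = 1 / 0.1734 = 5.7670
Highest B → broadest niche (most generalist): Bullfrog (B = 6.89).

Bullfrog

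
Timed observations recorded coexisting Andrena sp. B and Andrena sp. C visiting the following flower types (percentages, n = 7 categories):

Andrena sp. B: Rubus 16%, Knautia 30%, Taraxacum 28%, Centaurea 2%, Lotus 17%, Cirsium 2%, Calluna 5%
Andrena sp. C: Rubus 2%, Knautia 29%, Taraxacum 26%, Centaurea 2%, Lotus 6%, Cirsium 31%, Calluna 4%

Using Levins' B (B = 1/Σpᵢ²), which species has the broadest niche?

Convert percentages to proportions (divide by 100).
Σp_Bᵢ² = 0.16² + 0.30² + 0.28² + 0.02² + 0.17² + 0.02² + 0.05² = 0.0256 + 0.0900 + 0.0784 + 0.0004 + 0.0289 + 0.0004 + 0.0025 = 0.2262
B_B = 1 / 0.2262 = 4.4209
Σp_Cᵢ² = 0.02² + 0.29² + 0.26² + 0.02² + 0.06² + 0.31² + 0.04² = 0.0004 + 0.0841 + 0.0676 + 0.0004 + 0.0036 + 0.0961 + 0.0016 = 0.2538
B_C = 1 / 0.2538 = 3.9401
Highest B → broadest niche (most generalist): Andrena sp. B (B = 4.42).

Andrena sp. B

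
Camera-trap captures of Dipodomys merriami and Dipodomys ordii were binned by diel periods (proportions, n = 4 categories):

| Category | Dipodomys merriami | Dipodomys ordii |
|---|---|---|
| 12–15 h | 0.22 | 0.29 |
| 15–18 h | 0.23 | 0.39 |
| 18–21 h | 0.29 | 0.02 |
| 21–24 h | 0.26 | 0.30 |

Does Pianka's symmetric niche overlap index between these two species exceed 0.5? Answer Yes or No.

Σ p₁ᵢp₂ᵢ = 0.0638 + 0.0897 + 0.0058 + 0.0780 = 0.2373
Σp_1ᵢ² = 0.22² + 0.23² + 0.29² + 0.26² = 0.0484 + 0.0529 + 0.0841 + 0.0676 = 0.2530
Σp_2ᵢ² = 0.29² + 0.39² + 0.02² + 0.30² = 0.0841 + 0.1521 + 0.0004 + 0.0900 = 0.3266
O = 0.2373 / √(0.2530 × 0.3266) = 0.2373 / 0.28745 = 0.8255
O = 0.8255 > 0.5 → Yes.

Yes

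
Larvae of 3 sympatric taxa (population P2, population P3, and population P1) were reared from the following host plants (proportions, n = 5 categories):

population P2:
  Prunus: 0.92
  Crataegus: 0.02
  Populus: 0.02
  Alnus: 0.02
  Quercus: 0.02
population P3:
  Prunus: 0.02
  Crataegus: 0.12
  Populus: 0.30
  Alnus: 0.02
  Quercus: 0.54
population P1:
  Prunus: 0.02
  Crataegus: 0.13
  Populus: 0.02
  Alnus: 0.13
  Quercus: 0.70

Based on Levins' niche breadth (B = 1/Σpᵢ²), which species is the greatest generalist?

Σp_P2ᵢ² = 0.92² + 0.02² + 0.02² + 0.02² + 0.02² = 0.8464 + 0.0004 + 0.0004 + 0.0004 + 0.0004 = 0.8480
B_P2 = 1 / 0.8480 = 1.1792
Σp_P3ᵢ² = 0.02² + 0.12² + 0.30² + 0.02² + 0.54² = 0.0004 + 0.0144 + 0.0900 + 0.0004 + 0.2916 = 0.3968
B_P3 = 1 / 0.3968 = 2.5202
Σp_P1ᵢ² = 0.02² + 0.13² + 0.02² + 0.13² + 0.70² = 0.0004 + 0.0169 + 0.0004 + 0.0169 + 0.4900 = 0.5246
B_P1 = 1 / 0.5246 = 1.9062
Highest B → broadest niche (most generalist): population P3 (B = 2.52).

population P3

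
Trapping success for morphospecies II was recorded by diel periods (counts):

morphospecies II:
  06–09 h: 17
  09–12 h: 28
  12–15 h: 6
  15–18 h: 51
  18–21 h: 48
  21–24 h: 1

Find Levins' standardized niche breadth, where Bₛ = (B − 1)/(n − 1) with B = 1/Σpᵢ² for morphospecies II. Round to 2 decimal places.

0.56

Proportions for morphospecies II (n=151): 17/151=0.1126, 28/151=0.1854, 6/151=0.0397, 51/151=0.3377, 48/151=0.3179, 1/151=0.0066
Σpᵢ² = 0.1126² + 0.1854² + 0.0397² + 0.3377² + 0.3179² + 0.0066² = 0.012679 + 0.034373 + 0.001576 + 0.114041 + 0.101060 + 0.000044 = 0.263773
B = 1 / 0.263773 = 3.7911
Bₛ = (B − 1)/(n − 1) = (3.7911 − 1)/(6 − 1) = 2.7911/5 = 0.5582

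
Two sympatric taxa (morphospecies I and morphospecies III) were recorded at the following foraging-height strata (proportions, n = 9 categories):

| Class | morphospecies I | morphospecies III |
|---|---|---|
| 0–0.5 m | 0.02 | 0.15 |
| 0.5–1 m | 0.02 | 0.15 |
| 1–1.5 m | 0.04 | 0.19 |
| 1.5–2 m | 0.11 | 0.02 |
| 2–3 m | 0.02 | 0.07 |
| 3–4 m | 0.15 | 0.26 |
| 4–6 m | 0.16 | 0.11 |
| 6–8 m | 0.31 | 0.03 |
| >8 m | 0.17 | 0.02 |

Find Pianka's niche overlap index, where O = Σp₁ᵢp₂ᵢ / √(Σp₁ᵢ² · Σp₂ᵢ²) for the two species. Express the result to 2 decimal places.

0.49

Σ p₁ᵢp₂ᵢ = 0.0030 + 0.0030 + 0.0076 + 0.0022 + 0.0014 + 0.0390 + 0.0176 + 0.0093 + 0.0034 = 0.0865
Σp_1ᵢ² = 0.02² + 0.02² + 0.04² + 0.11² + 0.02² + 0.15² + 0.16² + 0.31² + 0.17² = 0.0004 + 0.0004 + 0.0016 + 0.0121 + 0.0004 + 0.0225 + 0.0256 + 0.0961 + 0.0289 = 0.1880
Σp_2ᵢ² = 0.15² + 0.15² + 0.19² + 0.02² + 0.07² + 0.26² + 0.11² + 0.03² + 0.02² = 0.0225 + 0.0225 + 0.0361 + 0.0004 + 0.0049 + 0.0676 + 0.0121 + 0.0009 + 0.0004 = 0.1674
O = 0.0865 / √(0.1880 × 0.1674) = 0.0865 / 0.17740 = 0.4876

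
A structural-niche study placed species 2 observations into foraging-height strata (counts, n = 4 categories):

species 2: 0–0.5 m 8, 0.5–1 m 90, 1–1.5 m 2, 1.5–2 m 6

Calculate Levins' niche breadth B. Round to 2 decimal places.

1.37

Proportions for species 2 (n=106): 8/106=0.0755, 90/106=0.8491, 2/106=0.0189, 6/106=0.0566
Σpᵢ² = 0.0755² + 0.8491² + 0.0189² + 0.0566² = 0.005700 + 0.720971 + 0.000357 + 0.003204 = 0.730232
B = 1 / 0.730232 = 1.3694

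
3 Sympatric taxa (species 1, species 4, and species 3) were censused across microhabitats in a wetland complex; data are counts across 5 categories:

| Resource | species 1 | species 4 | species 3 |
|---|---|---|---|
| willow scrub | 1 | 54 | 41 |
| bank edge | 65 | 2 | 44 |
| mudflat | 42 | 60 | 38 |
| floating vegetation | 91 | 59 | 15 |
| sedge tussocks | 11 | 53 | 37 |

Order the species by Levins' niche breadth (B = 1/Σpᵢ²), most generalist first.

species 3 > species 4 > species 1

Proportions for species 1 (n=210): 1/210=0.0048, 65/210=0.3095, 42/210=0.2000, 91/210=0.4333, 11/210=0.0524
Proportions for species 4 (n=228): 54/228=0.2368, 2/228=0.0088, 60/228=0.2632, 59/228=0.2588, 53/228=0.2325
Proportions for species 3 (n=175): 41/175=0.2343, 44/175=0.2514, 38/175=0.2171, 15/175=0.0857, 37/175=0.2114
Σp_1ᵢ² = 0.0048² + 0.3095² + 0.2000² + 0.4333² + 0.0524² = 0.000023 + 0.095790 + 0.040000 + 0.187749 + 0.002746 = 0.326308
B_1 = 1 / 0.326308 = 3.0646
Σp_4ᵢ² = 0.2368² + 0.0088² + 0.2632² + 0.2588² + 0.2325² = 0.056074 + 0.000077 + 0.069274 + 0.066977 + 0.054056 = 0.246458
B_4 = 1 / 0.246458 = 4.0575
Σp_3ᵢ² = 0.2343² + 0.2514² + 0.2171² + 0.0857² + 0.2114² = 0.054896 + 0.063202 + 0.047132 + 0.007344 + 0.044690 = 0.217264
B_3 = 1 / 0.217264 = 4.6027
Ranking by B (broadest → narrowest): species 3 (4.60) > species 4 (4.06) > species 1 (3.06)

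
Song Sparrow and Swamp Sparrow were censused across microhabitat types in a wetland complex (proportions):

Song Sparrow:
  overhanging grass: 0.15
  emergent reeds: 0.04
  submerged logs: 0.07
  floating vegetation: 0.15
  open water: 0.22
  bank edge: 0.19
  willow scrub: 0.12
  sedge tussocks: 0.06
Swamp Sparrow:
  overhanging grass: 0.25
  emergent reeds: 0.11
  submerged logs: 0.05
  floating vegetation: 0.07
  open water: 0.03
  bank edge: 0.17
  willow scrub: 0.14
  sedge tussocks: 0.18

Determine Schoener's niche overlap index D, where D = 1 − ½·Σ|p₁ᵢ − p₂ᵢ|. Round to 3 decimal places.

Σ|p₁ᵢ − p₂ᵢ| = 0.10 + 0.07 + 0.02 + 0.08 + 0.19 + 0.02 + 0.02 + 0.12 = 0.62
D = 1 − ½ × 0.62 = 1 − 0.310 = 0.69000

0.690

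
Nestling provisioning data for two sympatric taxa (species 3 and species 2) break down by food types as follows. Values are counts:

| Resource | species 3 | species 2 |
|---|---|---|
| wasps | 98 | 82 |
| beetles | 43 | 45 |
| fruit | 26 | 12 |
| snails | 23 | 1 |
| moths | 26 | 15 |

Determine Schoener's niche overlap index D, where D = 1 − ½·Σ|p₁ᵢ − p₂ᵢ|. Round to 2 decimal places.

0.83

Proportions for species 3 (n=216): 98/216=0.4537, 43/216=0.1991, 26/216=0.1204, 23/216=0.1065, 26/216=0.1204
Proportions for species 2 (n=155): 82/155=0.5290, 45/155=0.2903, 12/155=0.0774, 1/155=0.0065, 15/155=0.0968
Σ|p₁ᵢ − p₂ᵢ| = 0.0753 + 0.0912 + 0.0430 + 0.1000 + 0.0236 = 0.3331
D = 1 − ½ × 0.3331 = 1 − 0.16655 = 0.83345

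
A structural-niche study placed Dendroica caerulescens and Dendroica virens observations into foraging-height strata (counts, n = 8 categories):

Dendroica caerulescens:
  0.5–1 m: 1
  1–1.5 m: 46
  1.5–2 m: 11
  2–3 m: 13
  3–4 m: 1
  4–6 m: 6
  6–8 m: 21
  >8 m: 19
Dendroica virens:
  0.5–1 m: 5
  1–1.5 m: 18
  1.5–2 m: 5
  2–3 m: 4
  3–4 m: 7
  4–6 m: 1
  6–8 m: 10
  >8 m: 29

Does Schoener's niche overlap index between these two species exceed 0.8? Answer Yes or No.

Proportions for Dendroica caerulescens (n=118): 1/118=0.0085, 46/118=0.3898, 11/118=0.0932, 13/118=0.1102, 1/118=0.0085, 6/118=0.0508, 21/118=0.1780, 19/118=0.1610
Proportions for Dendroica virens (n=79): 5/79=0.0633, 18/79=0.2278, 5/79=0.0633, 4/79=0.0506, 7/79=0.0886, 1/79=0.0127, 10/79=0.1266, 29/79=0.3671
Σ|p₁ᵢ − p₂ᵢ| = 0.0548 + 0.1620 + 0.0299 + 0.0596 + 0.0801 + 0.0381 + 0.0514 + 0.2061 = 0.6820
D = 1 − ½ × 0.6820 = 1 − 0.34100 = 0.65900
D = 0.65900 < 0.8 → No.

No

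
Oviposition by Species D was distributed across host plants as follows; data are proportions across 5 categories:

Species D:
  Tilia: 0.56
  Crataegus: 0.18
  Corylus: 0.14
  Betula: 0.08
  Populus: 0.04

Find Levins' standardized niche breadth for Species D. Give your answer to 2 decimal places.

0.42

Σpᵢ² = 0.56² + 0.18² + 0.14² + 0.08² + 0.04² = 0.3136 + 0.0324 + 0.0196 + 0.0064 + 0.0016 = 0.3736
B = 1 / 0.3736 = 2.6767
Bₛ = (B − 1)/(n − 1) = (2.6767 − 1)/(5 − 1) = 1.6767/4 = 0.4192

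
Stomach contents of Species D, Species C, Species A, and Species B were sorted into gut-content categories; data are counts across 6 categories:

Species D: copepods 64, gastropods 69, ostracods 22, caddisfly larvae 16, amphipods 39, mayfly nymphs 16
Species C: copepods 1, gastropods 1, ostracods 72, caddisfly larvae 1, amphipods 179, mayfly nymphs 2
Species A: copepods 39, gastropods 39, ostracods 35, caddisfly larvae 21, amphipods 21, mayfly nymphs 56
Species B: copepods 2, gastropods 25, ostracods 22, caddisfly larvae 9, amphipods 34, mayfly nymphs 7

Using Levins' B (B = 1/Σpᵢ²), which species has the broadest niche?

Proportions for Species D (n=226): 64/226=0.2832, 69/226=0.3053, 22/226=0.0973, 16/226=0.0708, 39/226=0.1726, 16/226=0.0708
Proportions for Species C (n=256): 1/256=0.0039, 1/256=0.0039, 72/256=0.2813, 1/256=0.0039, 179/256=0.6992, 2/256=0.0078
Proportions for Species A (n=211): 39/211=0.1848, 39/211=0.1848, 35/211=0.1659, 21/211=0.0995, 21/211=0.0995, 56/211=0.2654
Proportions for Species B (n=99): 2/99=0.0202, 25/99=0.2525, 22/99=0.2222, 9/99=0.0909, 34/99=0.3434, 7/99=0.0707
Σp_Dᵢ² = 0.2832² + 0.3053² + 0.0973² + 0.0708² + 0.1726² + 0.0708² = 0.080202 + 0.093208 + 0.009467 + 0.005013 + 0.029791 + 0.005013 = 0.222694
B_D = 1 / 0.222694 = 4.4905
Σp_Cᵢ² = 0.0039² + 0.0039² + 0.2813² + 0.0039² + 0.6992² + 0.0078² = 0.000015 + 0.000015 + 0.079130 + 0.000015 + 0.488881 + 0.000061 = 0.568117
B_C = 1 / 0.568117 = 1.7602
Σp_Aᵢ² = 0.1848² + 0.1848² + 0.1659² + 0.0995² + 0.0995² + 0.2654² = 0.034151 + 0.034151 + 0.027523 + 0.009900 + 0.009900 + 0.070437 = 0.186062
B_A = 1 / 0.186062 = 5.3746
Σp_Bᵢ² = 0.0202² + 0.2525² + 0.2222² + 0.0909² + 0.3434² + 0.0707² = 0.000408 + 0.063756 + 0.049373 + 0.008263 + 0.117924 + 0.004998 = 0.244722
B_B = 1 / 0.244722 = 4.0863
Highest B → broadest niche (most generalist): Species A (B = 5.37).

Species A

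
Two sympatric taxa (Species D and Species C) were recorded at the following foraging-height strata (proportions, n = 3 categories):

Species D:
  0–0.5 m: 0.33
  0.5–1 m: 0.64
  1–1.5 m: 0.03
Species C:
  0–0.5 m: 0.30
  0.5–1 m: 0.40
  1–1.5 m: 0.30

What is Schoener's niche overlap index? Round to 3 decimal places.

0.730

Σ|p₁ᵢ − p₂ᵢ| = 0.03 + 0.24 + 0.27 = 0.54
D = 1 − ½ × 0.54 = 1 − 0.270 = 0.73000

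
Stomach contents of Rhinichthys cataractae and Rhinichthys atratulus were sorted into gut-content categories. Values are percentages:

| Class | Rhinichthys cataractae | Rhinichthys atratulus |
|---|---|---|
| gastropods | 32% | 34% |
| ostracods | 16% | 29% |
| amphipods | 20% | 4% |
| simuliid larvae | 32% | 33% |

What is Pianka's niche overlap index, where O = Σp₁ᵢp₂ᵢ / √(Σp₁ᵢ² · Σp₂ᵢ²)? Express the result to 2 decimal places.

Convert percentages to proportions (divide by 100).
Σ p₁ᵢp₂ᵢ = 0.1088 + 0.0464 + 0.0080 + 0.1056 = 0.2688
Σp_1ᵢ² = 0.32² + 0.16² + 0.20² + 0.32² = 0.1024 + 0.0256 + 0.0400 + 0.1024 = 0.2704
Σp_2ᵢ² = 0.34² + 0.29² + 0.04² + 0.33² = 0.1156 + 0.0841 + 0.0016 + 0.1089 = 0.3102
O = 0.2688 / √(0.2704 × 0.3102) = 0.2688 / 0.28962 = 0.9281

0.93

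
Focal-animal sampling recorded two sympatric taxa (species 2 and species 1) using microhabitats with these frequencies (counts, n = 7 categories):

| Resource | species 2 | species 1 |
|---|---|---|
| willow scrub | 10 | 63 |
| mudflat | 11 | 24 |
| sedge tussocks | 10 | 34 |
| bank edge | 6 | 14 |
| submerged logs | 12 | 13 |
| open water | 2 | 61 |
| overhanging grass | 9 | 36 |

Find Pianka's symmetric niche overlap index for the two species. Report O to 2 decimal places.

Proportions for species 2 (n=60): 10/60=0.1667, 11/60=0.1833, 10/60=0.1667, 6/60=0.1000, 12/60=0.2000, 2/60=0.0333, 9/60=0.1500
Proportions for species 1 (n=245): 63/245=0.2571, 24/245=0.0980, 34/245=0.1388, 14/245=0.0571, 13/245=0.0531, 61/245=0.2490, 36/245=0.1469
Σ p₁ᵢp₂ᵢ = 0.042859 + 0.017963 + 0.023138 + 0.005710 + 0.010620 + 0.008292 + 0.022035 = 0.130617
Σp_1ᵢ² = 0.1667² + 0.1833² + 0.1667² + 0.1000² + 0.2000² + 0.0333² + 0.1500² = 0.027789 + 0.033599 + 0.027789 + 0.010000 + 0.040000 + 0.001109 + 0.022500 = 0.162786
Σp_2ᵢ² = 0.2571² + 0.0980² + 0.1388² + 0.0571² + 0.0531² + 0.2490² + 0.1469² = 0.066100 + 0.009604 + 0.019265 + 0.003260 + 0.002820 + 0.062001 + 0.021580 = 0.184630
O = 0.130617 / √(0.162786 × 0.184630) = 0.130617 / 0.1733643 = 0.7534

0.75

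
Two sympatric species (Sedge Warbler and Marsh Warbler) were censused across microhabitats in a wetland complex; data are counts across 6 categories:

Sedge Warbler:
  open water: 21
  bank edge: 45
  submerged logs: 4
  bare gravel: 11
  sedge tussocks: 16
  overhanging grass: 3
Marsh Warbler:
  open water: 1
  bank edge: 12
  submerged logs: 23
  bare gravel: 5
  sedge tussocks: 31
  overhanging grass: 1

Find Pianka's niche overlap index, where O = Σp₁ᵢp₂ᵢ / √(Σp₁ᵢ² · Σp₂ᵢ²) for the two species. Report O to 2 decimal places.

0.55

Proportions for Sedge Warbler (n=100): 21/100=0.2100, 45/100=0.4500, 4/100=0.0400, 11/100=0.1100, 16/100=0.1600, 3/100=0.0300
Proportions for Marsh Warbler (n=73): 1/73=0.0137, 12/73=0.1644, 23/73=0.3151, 5/73=0.0685, 31/73=0.4247, 1/73=0.0137
Σ p₁ᵢp₂ᵢ = 0.002877 + 0.073980 + 0.012604 + 0.007535 + 0.067952 + 0.000411 = 0.165359
Σp_1ᵢ² = 0.2100² + 0.4500² + 0.0400² + 0.1100² + 0.1600² + 0.0300² = 0.044100 + 0.202500 + 0.001600 + 0.012100 + 0.025600 + 0.000900 = 0.286800
Σp_2ᵢ² = 0.0137² + 0.1644² + 0.3151² + 0.0685² + 0.4247² + 0.0137² = 0.000188 + 0.027027 + 0.099288 + 0.004692 + 0.180370 + 0.000188 = 0.311753
O = 0.165359 / √(0.286800 × 0.311753) = 0.165359 / 0.2990163 = 0.5530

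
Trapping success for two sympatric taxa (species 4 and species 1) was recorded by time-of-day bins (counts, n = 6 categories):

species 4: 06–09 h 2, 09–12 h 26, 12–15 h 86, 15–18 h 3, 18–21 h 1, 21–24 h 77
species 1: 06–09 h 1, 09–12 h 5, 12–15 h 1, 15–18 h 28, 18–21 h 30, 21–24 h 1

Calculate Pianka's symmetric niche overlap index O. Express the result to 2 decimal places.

Proportions for species 4 (n=195): 2/195=0.0103, 26/195=0.1333, 86/195=0.4410, 3/195=0.0154, 1/195=0.0051, 77/195=0.3949
Proportions for species 1 (n=66): 1/66=0.0152, 5/66=0.0758, 1/66=0.0152, 28/66=0.4242, 30/66=0.4545, 1/66=0.0152
Σ p₁ᵢp₂ᵢ = 0.000157 + 0.010104 + 0.006703 + 0.006533 + 0.002318 + 0.006002 = 0.031817
Σp_1ᵢ² = 0.0103² + 0.1333² + 0.4410² + 0.0154² + 0.0051² + 0.3949² = 0.000106 + 0.017769 + 0.194481 + 0.000237 + 0.000026 + 0.155946 = 0.368565
Σp_2ᵢ² = 0.0152² + 0.0758² + 0.0152² + 0.4242² + 0.4545² + 0.0152² = 0.000231 + 0.005746 + 0.000231 + 0.179946 + 0.206570 + 0.000231 = 0.392955
O = 0.031817 / √(0.368565 × 0.392955) = 0.031817 / 0.3805647 = 0.0836

0.08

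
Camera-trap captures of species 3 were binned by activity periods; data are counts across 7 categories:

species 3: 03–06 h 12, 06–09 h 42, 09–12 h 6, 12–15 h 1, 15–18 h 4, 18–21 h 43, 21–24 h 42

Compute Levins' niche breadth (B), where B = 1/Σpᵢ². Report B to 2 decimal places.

Proportions for species 3 (n=150): 12/150=0.0800, 42/150=0.2800, 6/150=0.0400, 1/150=0.0067, 4/150=0.0267, 43/150=0.2867, 42/150=0.2800
Σpᵢ² = 0.0800² + 0.2800² + 0.0400² + 0.0067² + 0.0267² + 0.2867² + 0.2800² = 0.006400 + 0.078400 + 0.001600 + 0.000045 + 0.000713 + 0.082197 + 0.078400 = 0.247755
B = 1 / 0.247755 = 4.0362

4.04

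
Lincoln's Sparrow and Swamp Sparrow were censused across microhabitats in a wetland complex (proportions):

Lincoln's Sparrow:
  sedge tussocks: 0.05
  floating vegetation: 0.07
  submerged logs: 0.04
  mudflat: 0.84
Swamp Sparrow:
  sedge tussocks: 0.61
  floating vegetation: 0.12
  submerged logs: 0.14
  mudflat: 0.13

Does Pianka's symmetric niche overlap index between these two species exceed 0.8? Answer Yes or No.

No

Σ p₁ᵢp₂ᵢ = 0.0305 + 0.0084 + 0.0056 + 0.1092 = 0.1537
Σp_1ᵢ² = 0.05² + 0.07² + 0.04² + 0.84² = 0.0025 + 0.0049 + 0.0016 + 0.7056 = 0.7146
Σp_2ᵢ² = 0.61² + 0.12² + 0.14² + 0.13² = 0.3721 + 0.0144 + 0.0196 + 0.0169 = 0.4230
O = 0.1537 / √(0.7146 × 0.4230) = 0.1537 / 0.54980 = 0.2796
O = 0.2796 < 0.8 → No.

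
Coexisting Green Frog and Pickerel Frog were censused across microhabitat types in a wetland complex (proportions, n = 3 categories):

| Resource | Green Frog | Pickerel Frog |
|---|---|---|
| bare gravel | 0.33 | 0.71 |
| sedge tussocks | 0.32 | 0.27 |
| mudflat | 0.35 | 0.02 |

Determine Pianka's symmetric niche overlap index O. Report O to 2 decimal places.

0.75

Σ p₁ᵢp₂ᵢ = 0.2343 + 0.0864 + 0.0070 = 0.3277
Σp_1ᵢ² = 0.33² + 0.32² + 0.35² = 0.1089 + 0.1024 + 0.1225 = 0.3338
Σp_2ᵢ² = 0.71² + 0.27² + 0.02² = 0.5041 + 0.0729 + 0.0004 = 0.5774
O = 0.3277 / √(0.3338 × 0.5774) = 0.3277 / 0.43902 = 0.7464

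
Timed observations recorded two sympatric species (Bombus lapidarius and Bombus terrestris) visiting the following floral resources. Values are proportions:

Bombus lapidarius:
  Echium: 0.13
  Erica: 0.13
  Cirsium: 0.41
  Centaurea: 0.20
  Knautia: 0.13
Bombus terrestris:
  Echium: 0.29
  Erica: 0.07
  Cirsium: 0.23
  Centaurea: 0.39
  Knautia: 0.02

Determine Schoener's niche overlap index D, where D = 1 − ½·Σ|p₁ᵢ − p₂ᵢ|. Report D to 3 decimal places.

Σ|p₁ᵢ − p₂ᵢ| = 0.16 + 0.06 + 0.18 + 0.19 + 0.11 = 0.70
D = 1 − ½ × 0.70 = 1 − 0.350 = 0.65000

0.650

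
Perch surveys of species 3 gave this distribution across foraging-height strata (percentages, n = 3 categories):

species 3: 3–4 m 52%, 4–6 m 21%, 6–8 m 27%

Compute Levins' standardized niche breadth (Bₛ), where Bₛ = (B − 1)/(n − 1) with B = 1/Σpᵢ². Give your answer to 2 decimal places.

0.79

Convert percentages to proportions (divide by 100).
Σpᵢ² = 0.52² + 0.21² + 0.27² = 0.2704 + 0.0441 + 0.0729 = 0.3874
B = 1 / 0.3874 = 2.5813
Bₛ = (B − 1)/(n − 1) = (2.5813 − 1)/(3 − 1) = 1.5813/2 = 0.7907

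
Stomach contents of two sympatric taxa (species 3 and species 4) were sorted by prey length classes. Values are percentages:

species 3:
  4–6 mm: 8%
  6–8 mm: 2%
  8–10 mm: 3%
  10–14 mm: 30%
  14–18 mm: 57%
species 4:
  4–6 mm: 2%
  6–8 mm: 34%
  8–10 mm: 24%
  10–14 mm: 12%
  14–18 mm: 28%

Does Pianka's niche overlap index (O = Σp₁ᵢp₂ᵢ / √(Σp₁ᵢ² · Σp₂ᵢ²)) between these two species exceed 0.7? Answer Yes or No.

No

Convert percentages to proportions (divide by 100).
Σ p₁ᵢp₂ᵢ = 0.0016 + 0.0068 + 0.0072 + 0.0360 + 0.1596 = 0.2112
Σp_1ᵢ² = 0.08² + 0.02² + 0.03² + 0.30² + 0.57² = 0.0064 + 0.0004 + 0.0009 + 0.0900 + 0.3249 = 0.4226
Σp_2ᵢ² = 0.02² + 0.34² + 0.24² + 0.12² + 0.28² = 0.0004 + 0.1156 + 0.0576 + 0.0144 + 0.0784 = 0.2664
O = 0.2112 / √(0.4226 × 0.2664) = 0.2112 / 0.33553 = 0.6295
O = 0.6295 < 0.7 → No.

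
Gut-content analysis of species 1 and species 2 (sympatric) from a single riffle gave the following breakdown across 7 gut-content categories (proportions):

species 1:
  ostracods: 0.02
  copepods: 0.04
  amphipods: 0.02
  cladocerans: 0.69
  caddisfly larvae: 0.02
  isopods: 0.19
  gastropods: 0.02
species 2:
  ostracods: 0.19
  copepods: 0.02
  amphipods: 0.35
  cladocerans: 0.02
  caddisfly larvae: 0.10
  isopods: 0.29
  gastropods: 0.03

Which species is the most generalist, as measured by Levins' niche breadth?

Σp_1ᵢ² = 0.02² + 0.04² + 0.02² + 0.69² + 0.02² + 0.19² + 0.02² = 0.0004 + 0.0016 + 0.0004 + 0.4761 + 0.0004 + 0.0361 + 0.0004 = 0.5154
B_1 = 1 / 0.5154 = 1.9402
Σp_2ᵢ² = 0.19² + 0.02² + 0.35² + 0.02² + 0.10² + 0.29² + 0.03² = 0.0361 + 0.0004 + 0.1225 + 0.0004 + 0.0100 + 0.0841 + 0.0009 = 0.2544
B_2 = 1 / 0.2544 = 3.9308
Highest B → broadest niche (most generalist): species 2 (B = 3.93).

species 2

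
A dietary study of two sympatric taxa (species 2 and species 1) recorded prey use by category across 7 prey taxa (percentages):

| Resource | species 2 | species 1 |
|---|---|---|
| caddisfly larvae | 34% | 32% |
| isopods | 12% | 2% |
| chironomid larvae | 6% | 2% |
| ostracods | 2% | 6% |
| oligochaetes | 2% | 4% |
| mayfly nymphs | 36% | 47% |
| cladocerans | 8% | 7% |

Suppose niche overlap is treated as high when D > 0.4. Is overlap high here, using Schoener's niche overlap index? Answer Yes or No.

Convert percentages to proportions (divide by 100).
Σ|p₁ᵢ − p₂ᵢ| = 0.02 + 0.10 + 0.04 + 0.04 + 0.02 + 0.11 + 0.01 = 0.34
D = 1 − ½ × 0.34 = 1 − 0.170 = 0.8300
D = 0.8300 > 0.4 → Yes.

Yes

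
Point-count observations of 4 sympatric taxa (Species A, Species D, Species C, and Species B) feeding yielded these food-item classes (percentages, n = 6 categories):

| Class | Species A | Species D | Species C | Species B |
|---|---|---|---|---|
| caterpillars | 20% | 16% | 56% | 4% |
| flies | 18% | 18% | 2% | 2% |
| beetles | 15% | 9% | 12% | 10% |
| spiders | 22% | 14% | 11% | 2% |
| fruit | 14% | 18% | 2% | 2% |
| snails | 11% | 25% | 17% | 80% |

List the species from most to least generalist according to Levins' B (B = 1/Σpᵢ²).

Convert percentages to proportions (divide by 100).
Σp_Aᵢ² = 0.20² + 0.18² + 0.15² + 0.22² + 0.14² + 0.11² = 0.0400 + 0.0324 + 0.0225 + 0.0484 + 0.0196 + 0.0121 = 0.1750
B_A = 1 / 0.1750 = 5.7143
Σp_Dᵢ² = 0.16² + 0.18² + 0.09² + 0.14² + 0.18² + 0.25² = 0.0256 + 0.0324 + 0.0081 + 0.0196 + 0.0324 + 0.0625 = 0.1806
B_D = 1 / 0.1806 = 5.5371
Σp_Cᵢ² = 0.56² + 0.02² + 0.12² + 0.11² + 0.02² + 0.17² = 0.3136 + 0.0004 + 0.0144 + 0.0121 + 0.0004 + 0.0289 = 0.3698
B_C = 1 / 0.3698 = 2.7042
Σp_Bᵢ² = 0.04² + 0.02² + 0.10² + 0.02² + 0.02² + 0.80² = 0.0016 + 0.0004 + 0.0100 + 0.0004 + 0.0004 + 0.6400 = 0.6528
B_B = 1 / 0.6528 = 1.5319
Ranking by B (broadest → narrowest): Species A (5.71) > Species D (5.54) > Species C (2.70) > Species B (1.53)

Species A > Species D > Species C > Species B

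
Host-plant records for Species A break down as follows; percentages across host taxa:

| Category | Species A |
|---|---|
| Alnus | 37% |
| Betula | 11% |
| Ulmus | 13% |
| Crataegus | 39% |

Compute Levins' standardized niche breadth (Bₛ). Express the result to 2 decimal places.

Convert percentages to proportions (divide by 100).
Σpᵢ² = 0.37² + 0.11² + 0.13² + 0.39² = 0.1369 + 0.0121 + 0.0169 + 0.1521 = 0.3180
B = 1 / 0.3180 = 3.1447
Bₛ = (B − 1)/(n − 1) = (3.1447 − 1)/(4 − 1) = 2.1447/3 = 0.7149

0.71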